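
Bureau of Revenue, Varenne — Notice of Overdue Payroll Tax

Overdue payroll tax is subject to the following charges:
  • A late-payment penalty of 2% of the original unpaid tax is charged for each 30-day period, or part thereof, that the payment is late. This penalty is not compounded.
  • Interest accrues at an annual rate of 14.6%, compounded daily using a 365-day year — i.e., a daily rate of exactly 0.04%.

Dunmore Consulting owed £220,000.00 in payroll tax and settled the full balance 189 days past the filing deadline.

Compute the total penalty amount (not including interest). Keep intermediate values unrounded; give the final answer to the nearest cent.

£30,800.00

Penalty periods: ⌈189/30⌉ = 7; penalty = 7 × 2% × £220,000.00 = £30,800.00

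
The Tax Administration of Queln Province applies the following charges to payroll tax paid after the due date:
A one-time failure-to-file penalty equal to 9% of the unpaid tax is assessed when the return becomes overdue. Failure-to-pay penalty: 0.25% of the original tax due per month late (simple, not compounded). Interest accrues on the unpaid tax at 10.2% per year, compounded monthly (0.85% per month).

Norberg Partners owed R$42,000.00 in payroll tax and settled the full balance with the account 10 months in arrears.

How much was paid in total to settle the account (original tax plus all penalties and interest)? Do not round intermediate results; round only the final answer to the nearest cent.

R$50,539.69

Failure-to-file penalty: 9% × R$42,000.00 = R$3,780.00
Failure-to-pay penalty = 0.25% × R$42,000.00 × 10 mo = R$1,050.00
Interest: R$42,000.00 × ((1 + 0.0085)^10 − 1) = R$42,000.00 × 0.0883261… = R$3,709.6942…
Total = R$42,000.00 + R$4,830.0000 + R$3,709.6942… = R$50,539.69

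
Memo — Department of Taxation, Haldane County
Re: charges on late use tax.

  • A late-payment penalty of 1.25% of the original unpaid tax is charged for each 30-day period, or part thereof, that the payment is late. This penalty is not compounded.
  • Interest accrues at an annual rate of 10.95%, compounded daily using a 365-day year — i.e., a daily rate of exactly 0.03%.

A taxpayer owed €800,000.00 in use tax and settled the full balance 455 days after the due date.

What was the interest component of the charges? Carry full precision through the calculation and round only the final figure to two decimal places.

€116,985.13

Interest: €800,000.00 × ((1 + 0.0003)^455 − 1) = €800,000.00 × 0.14623141… = €116,985.1305…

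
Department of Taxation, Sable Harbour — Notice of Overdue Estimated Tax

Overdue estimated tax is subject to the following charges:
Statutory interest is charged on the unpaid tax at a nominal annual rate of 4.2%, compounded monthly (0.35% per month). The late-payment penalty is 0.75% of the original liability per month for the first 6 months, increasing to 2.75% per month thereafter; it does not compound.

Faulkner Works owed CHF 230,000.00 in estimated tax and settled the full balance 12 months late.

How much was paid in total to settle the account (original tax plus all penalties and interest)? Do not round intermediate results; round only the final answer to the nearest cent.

CHF 288,148.14

Penalty, months 1–6: 6 × 0.75% × CHF 230,000.00 = CHF 10,350.00
Penalty, months 7–12: 6 × 2.75% × CHF 230,000.00 = CHF 37,950.00
Interest: CHF 230,000.00 × ((1 + 0.0035)^12 − 1) = CHF 230,000.00 × 0.0428180… = CHF 9,848.1417…
Total = CHF 230,000.00 + CHF 48,300.0000 + CHF 9,848.1417… = CHF 288,148.14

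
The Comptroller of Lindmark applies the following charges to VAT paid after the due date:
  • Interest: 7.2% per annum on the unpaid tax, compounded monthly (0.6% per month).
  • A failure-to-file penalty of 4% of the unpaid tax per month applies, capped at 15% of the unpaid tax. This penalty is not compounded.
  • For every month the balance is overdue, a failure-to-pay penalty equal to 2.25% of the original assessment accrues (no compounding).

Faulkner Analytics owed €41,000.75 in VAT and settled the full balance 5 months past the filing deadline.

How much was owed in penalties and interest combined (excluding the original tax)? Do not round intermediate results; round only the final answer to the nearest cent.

Failure-to-file: 5 × 4% × €41,000.75 = €8,200.15, capped at 15% × €41,000.75 = €6,150.11…
Failure-to-pay penalty: 5 × 2.25% × €41,000.75 = €4,612.58…
Interest: €41,000.75 × ((1 + 0.006)^5 − 1) = €41,000.75 × 0.0303622… = €1,244.8716…
Penalties + interest = €10,762.6969… + €1,244.8716… = €12,007.57

€12,007.57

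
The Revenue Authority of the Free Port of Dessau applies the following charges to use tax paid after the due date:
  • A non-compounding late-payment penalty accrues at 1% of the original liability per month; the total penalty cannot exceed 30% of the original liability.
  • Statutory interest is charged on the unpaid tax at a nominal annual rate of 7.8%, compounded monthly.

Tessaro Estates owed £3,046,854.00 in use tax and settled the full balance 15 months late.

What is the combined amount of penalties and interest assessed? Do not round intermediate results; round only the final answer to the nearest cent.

£768,001.22

Penalty: 15 × 1% × £3,046,854.00 = £457,028.10 (below the 30% cap of £914,056.20)
Interest (7.8%/yr ÷ 12 = 0.65%/month): £3,046,854.00 × ((1 + 0.0065)^15 − 1) = £310,973.1201…
Penalties + interest = £457,028.1000 + £310,973.1201… = £768,001.22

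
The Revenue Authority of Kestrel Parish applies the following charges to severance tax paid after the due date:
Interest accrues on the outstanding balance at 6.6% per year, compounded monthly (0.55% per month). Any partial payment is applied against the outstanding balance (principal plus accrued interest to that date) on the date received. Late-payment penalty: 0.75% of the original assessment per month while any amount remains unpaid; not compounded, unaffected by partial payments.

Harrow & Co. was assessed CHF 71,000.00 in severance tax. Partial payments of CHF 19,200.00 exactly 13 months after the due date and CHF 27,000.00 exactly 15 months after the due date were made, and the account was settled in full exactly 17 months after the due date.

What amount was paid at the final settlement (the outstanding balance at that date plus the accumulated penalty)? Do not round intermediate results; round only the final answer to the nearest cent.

CHF 40,067.57

Balance at month 13: CHF 71,000.0000 × (1 + 0.0055)^13 = CHF 76,247.4498…
After CHF 19,200.00 payment: CHF 76,247.4498… − CHF 19,200.00 = CHF 57,047.4498…
Balance at month 15: CHF 57,047.4498… × (1 + 0.0055)^2 = CHF 57,676.6975…
After CHF 27,000.00 payment: CHF 57,676.6975… − CHF 27,000.00 = CHF 30,676.6975…
Balance at month 17: CHF 30,676.6975… × (1 + 0.0055)^2 = CHF 31,015.0691…
Penalty: 17 × 0.75% × CHF 71,000.00 = CHF 9,052.50
Final settlement = outstanding balance + penalty = CHF 31,015.0691… + CHF 9,052.50 = CHF 40,067.57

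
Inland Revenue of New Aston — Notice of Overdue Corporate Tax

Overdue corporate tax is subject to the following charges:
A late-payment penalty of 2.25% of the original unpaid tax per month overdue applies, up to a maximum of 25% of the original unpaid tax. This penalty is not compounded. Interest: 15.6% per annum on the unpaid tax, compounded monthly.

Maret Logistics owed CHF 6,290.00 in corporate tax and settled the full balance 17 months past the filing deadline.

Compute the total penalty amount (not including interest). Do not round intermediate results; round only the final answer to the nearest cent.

CHF 1,572.50

Penalty (uncapped): 17 × 2.25% × CHF 6,290.00 = CHF 2,405.93…; cap = 25% × CHF 6,290.00 = CHF 1,572.50 → penalty = CHF 1,572.50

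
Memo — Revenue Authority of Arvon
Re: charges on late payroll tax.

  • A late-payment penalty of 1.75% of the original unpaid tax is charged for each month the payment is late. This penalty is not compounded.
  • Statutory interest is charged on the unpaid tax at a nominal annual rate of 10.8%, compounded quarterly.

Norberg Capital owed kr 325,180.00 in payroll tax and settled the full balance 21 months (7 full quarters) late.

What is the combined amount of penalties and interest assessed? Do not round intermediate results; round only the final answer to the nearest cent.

Late-payment penalty = 1.75% × kr 325,180.00 × 21 mo = kr 119,503.65
Interest (10.8%/yr ÷ 4 = 2.7%/quarter): kr 325,180.00 × ((1 + 0.027)^7 − 1) = kr 66,667.3661…
Penalties + interest = kr 119,503.6500 + kr 66,667.3661… = kr 186,171.02

kr 186,171.02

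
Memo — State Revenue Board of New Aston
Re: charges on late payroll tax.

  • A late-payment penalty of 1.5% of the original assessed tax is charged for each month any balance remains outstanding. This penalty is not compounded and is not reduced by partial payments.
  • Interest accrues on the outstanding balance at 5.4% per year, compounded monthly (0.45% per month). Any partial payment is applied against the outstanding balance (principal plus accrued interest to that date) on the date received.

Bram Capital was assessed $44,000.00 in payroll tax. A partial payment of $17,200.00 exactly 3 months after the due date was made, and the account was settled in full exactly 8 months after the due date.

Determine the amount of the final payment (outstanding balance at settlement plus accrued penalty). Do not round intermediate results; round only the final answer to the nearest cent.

Balance at month 3: $44,000.0000 × (1 + 0.0045)^3 = $44,596.6770…
After $17,200.00 payment: $44,596.6770… − $17,200.00 = $27,396.6770…
Balance at month 8: $27,396.6770… × (1 + 0.0045)^5 = $28,018.6751…
Penalty: 8 × 1.5% × $44,000.00 = $5,280.00
Final settlement = outstanding balance + penalty = $28,018.6751… + $5,280.00 = $33,298.68

$33,298.68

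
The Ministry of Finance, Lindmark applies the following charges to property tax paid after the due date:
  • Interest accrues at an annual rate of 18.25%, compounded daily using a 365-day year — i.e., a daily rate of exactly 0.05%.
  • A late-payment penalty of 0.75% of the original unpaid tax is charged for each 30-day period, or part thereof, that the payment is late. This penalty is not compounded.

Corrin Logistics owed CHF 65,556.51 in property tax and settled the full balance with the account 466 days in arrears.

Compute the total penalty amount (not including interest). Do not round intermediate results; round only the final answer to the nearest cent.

CHF 7,866.78

Penalty periods: ⌈466/30⌉ = 16; penalty = 16 × 0.75% × CHF 65,556.51 = CHF 7,866.78…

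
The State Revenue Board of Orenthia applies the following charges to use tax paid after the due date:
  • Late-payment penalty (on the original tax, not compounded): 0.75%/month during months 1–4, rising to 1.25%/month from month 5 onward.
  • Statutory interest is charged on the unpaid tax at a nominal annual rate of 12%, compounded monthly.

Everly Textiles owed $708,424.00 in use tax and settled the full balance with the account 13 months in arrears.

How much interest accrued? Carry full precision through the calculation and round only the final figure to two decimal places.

$97,828.59

Interest (12%/yr ÷ 12 = 1%/month): $708,424.00 × ((1 + 0.01)^13 − 1) = $97,828.5941…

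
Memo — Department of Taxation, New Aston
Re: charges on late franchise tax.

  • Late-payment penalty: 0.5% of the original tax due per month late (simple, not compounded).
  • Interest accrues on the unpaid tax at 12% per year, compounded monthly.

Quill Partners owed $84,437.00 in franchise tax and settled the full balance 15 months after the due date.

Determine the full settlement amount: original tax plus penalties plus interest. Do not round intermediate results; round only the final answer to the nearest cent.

Late-payment penalty: 15 × 0.5% × $84,437.00 = $6,332.78…
Interest (12%/yr ÷ 12 = 1%/month): $84,437.00 × ((1 + 0.01)^15 − 1) = $13,591.7357…
Total = $84,437.00 + $6,332.7750 + $13,591.7357… = $104,361.51

$104,361.51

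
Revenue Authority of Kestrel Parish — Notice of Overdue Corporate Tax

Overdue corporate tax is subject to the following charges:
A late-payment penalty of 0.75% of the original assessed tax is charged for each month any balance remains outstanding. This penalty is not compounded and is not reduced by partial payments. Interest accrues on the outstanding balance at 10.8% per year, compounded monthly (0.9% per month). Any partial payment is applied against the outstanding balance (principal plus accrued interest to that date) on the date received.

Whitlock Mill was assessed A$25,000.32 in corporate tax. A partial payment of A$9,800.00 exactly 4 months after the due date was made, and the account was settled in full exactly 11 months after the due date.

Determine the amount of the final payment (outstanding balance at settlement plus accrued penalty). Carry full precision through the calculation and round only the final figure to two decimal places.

A$19,217.99

Balance at month 4: A$25,000.3200 × (1 + 0.009)^4 = A$25,912.5547…
After A$9,800.00 payment: A$25,912.5547… − A$9,800.00 = A$16,112.5547…
Balance at month 11: A$16,112.5547… × (1 + 0.009)^7 = A$17,155.4680…
Penalty: 11 × 0.75% × A$25,000.32 = A$2,062.53…
Final settlement = outstanding balance + penalty = A$17,155.4680… + A$2,062.53… = A$19,217.99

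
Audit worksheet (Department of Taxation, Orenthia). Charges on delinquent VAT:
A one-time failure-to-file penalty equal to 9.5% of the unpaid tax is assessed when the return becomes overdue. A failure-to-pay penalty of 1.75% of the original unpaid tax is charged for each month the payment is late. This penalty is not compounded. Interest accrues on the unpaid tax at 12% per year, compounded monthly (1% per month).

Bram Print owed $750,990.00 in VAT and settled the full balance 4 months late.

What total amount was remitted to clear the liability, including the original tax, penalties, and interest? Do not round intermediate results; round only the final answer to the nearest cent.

$905,396.56

Failure-to-file penalty: 9.5% × $750,990.00 = $71,344.05
Failure-to-pay penalty = 1.75% × $750,990.00 × 4 mo = $52,569.30
Interest: $750,990.00 × ((1 + 0.01)^4 − 1) = $750,990.00 × 0.0406040… = $30,493.2055…
Total = $750,990.00 + $123,913.3500 + $30,493.2055… = $905,396.56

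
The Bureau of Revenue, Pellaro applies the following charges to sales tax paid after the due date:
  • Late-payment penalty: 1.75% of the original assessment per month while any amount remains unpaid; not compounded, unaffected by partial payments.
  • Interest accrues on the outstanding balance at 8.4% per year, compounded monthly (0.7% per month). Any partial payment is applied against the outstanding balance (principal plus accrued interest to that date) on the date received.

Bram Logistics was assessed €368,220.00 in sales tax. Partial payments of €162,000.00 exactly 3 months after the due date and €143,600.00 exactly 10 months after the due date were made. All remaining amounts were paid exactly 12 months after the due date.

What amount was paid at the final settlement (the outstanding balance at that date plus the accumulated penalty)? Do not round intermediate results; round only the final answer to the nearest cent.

€159,581.81

Balance at month 3: €368,220.0000 × (1 + 0.007)^3 = €376,006.8746…
After €162,000.00 payment: €376,006.8746… − €162,000.00 = €214,006.8746…
Balance at month 10: €214,006.8746… × (1 + 0.007)^7 = €224,716.0118…
After €143,600.00 payment: €224,716.0118… − €143,600.00 = €81,116.0118…
Balance at month 12: €81,116.0118… × (1 + 0.007)^2 = €82,255.6106…
Penalty: 12 × 1.75% × €368,220.00 = €77,326.20
Final settlement = outstanding balance + penalty = €82,255.6106… + €77,326.20 = €159,581.81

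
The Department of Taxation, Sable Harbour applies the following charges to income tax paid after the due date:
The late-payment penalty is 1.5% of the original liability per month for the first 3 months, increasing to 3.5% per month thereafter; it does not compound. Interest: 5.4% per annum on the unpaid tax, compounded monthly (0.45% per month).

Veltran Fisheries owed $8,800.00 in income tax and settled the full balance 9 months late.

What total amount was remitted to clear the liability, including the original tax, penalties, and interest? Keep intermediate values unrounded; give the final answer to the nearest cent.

Penalty, months 1–3: 3 × 1.5% × $8,800.00 = $396.00
Penalty, months 4–9: 6 × 3.5% × $8,800.00 = $1,848.00
Interest: $8,800.00 × ((1 + 0.0045)^9 − 1) = $8,800.00 × 0.0412367… = $362.8830…
Total = $8,800.00 + $2,244.0000 + $362.8830… = $11,406.88

$11,406.88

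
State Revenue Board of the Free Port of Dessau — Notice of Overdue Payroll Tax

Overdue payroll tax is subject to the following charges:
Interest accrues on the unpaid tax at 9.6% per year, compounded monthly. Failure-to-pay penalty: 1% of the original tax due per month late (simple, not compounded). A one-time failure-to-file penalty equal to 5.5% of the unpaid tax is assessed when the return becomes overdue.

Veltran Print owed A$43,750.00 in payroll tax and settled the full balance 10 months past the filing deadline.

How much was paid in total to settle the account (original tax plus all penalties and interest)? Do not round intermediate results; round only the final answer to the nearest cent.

A$54,159.98

Failure-to-file penalty: 5.5% × A$43,750.00 = A$2,406.25
Failure-to-pay penalty = 1% × A$43,750.00 × 10 mo = A$4,375.00
Interest (9.6%/yr ÷ 12 = 0.8%/month): A$43,750.00 × ((1 + 0.008)^10 − 1) = A$3,628.7260…
Total = A$43,750.00 + A$6,781.2500 + A$3,628.7260… = A$54,159.98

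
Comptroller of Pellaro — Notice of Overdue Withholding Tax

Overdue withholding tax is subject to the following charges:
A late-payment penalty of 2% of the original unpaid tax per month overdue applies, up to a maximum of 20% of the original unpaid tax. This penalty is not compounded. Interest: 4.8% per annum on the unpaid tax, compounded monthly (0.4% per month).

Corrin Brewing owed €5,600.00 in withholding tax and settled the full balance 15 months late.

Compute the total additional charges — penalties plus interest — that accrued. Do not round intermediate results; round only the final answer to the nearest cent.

Penalty (uncapped): 15 × 2% × €5,600.00 = €1,680.00; cap = 20% × €5,600.00 = €1,120.00 → penalty = €1,120.00
Interest: €5,600.00 × ((1 + 0.004)^15 − 1) = €5,600.00 × 0.0617095… = €345.5730…
Penalties + interest = €1,120.0000 + €345.5730… = €1,465.57

€1,465.57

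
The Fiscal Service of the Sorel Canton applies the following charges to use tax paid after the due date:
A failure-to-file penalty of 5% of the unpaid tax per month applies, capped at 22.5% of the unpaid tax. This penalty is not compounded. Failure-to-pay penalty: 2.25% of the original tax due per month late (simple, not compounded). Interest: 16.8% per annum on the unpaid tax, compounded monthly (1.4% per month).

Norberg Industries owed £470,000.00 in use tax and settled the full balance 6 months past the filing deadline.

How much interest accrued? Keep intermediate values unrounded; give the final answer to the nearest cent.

£40,887.87

Interest: £470,000.00 × ((1 + 0.014)^6 − 1) = £470,000.00 × 0.0869955… = £40,887.8660…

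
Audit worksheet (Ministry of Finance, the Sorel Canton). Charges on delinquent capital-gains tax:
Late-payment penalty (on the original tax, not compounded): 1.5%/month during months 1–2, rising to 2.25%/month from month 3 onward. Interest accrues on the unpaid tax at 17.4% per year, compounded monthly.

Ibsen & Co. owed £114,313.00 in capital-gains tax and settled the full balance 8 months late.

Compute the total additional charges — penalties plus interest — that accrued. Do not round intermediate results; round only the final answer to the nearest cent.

£32,814.79

Penalty, months 1–2: 2 × 1.5% × £114,313.00 = £3,429.39
Penalty, months 3–8: 6 × 2.25% × £114,313.00 = £15,432.26…
Interest (17.4%/yr ÷ 12 = 1.45%/month): £114,313.00 × ((1 + 0.0145)^8 − 1) = £13,953.1423…
Penalties + interest = £18,861.6450 + £13,953.1423… = £32,814.79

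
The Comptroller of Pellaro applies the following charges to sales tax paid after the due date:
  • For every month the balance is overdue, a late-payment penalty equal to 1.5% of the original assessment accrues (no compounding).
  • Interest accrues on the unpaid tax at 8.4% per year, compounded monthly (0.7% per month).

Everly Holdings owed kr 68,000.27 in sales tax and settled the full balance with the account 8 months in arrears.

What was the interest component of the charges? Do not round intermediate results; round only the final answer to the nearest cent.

Interest: kr 68,000.27 × ((1 + 0.007)^8 − 1) = kr 68,000.27 × 0.0573914… = kr 3,902.6291…

kr 3,902.63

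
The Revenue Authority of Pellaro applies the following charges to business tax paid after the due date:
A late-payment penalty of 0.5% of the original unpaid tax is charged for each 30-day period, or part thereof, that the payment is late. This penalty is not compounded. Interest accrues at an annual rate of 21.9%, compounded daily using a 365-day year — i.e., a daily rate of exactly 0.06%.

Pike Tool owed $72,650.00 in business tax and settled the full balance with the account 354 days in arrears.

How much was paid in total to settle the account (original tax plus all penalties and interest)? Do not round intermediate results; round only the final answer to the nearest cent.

Penalty periods: ⌈354/30⌉ = 12; penalty = 12 × 0.5% × $72,650.00 = $4,359.00
Interest: $72,650.00 × ((1 + 0.0006)^354 − 1) = $72,650.00 × 0.23656368… = $17,186.3512…
Total = $72,650.00 + $4,359.0000 + $17,186.3512… = $94,195.35

$94,195.35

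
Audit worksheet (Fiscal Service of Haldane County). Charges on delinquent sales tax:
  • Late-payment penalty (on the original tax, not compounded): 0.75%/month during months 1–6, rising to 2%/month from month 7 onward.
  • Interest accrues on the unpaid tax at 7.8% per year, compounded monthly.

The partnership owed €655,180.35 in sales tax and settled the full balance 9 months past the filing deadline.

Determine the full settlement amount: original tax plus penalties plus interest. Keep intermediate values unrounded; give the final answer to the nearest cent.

€763,314.13

Penalty, months 1–6: 6 × 0.75% × €655,180.35 = €29,483.12…
Penalty, months 7–9: 3 × 2% × €655,180.35 = €39,310.82…
Interest (7.8%/yr ÷ 12 = 0.65%/month): €655,180.35 × ((1 + 0.0065)^9 − 1) = €39,339.8421…
Total = €655,180.35 + €68,793.9368… + €39,339.8421… = €763,314.13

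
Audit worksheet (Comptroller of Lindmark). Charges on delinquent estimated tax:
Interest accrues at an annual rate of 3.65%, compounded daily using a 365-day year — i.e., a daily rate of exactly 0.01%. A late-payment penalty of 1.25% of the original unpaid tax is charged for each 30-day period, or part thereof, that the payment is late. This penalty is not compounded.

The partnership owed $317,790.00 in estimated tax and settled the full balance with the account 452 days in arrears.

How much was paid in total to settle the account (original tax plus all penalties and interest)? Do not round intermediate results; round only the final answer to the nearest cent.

$396,040.93

Penalty periods: ⌈452/30⌉ = 16; penalty = 16 × 1.25% × $317,790.00 = $63,558.00
Interest: $317,790.00 × ((1 + 0.0001)^452 − 1) = $317,790.00 × 0.04623472… = $14,692.9323…
Total = $317,790.00 + $63,558.0000 + $14,692.9323… = $396,040.93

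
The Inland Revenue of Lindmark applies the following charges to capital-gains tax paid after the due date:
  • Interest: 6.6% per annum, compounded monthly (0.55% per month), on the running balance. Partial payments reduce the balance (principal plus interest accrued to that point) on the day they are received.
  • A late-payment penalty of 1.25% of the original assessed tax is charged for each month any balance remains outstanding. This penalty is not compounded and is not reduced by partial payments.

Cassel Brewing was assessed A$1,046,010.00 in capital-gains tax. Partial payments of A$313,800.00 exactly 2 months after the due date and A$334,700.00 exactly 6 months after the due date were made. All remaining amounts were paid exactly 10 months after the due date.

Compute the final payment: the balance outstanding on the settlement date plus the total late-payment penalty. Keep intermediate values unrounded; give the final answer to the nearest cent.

A$565,736.46

Balance at month 2: A$1,046,010.0000 × (1 + 0.0055)^2 = A$1,057,547.7518…
After A$313,800.00 payment: A$1,057,547.7518… − A$313,800.00 = A$743,747.7518…
Balance at month 6: A$743,747.7518… × (1 + 0.0055)^4 = A$760,245.6882…
After A$334,700.00 payment: A$760,245.6882… − A$334,700.00 = A$425,545.6882…
Balance at month 10: A$425,545.6882… × (1 + 0.0055)^4 = A$434,985.2135…
Penalty: 10 × 1.25% × A$1,046,010.00 = A$130,751.25
Final settlement = outstanding balance + penalty = A$434,985.2135… + A$130,751.25 = A$565,736.46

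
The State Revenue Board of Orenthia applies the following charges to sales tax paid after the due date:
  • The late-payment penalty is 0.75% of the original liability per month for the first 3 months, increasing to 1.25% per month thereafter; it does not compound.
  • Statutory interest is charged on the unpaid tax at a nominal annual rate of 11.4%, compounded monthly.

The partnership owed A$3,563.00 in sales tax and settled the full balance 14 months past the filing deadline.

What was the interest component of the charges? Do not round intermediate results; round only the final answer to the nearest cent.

A$504.28

Interest (11.4%/yr ÷ 12 = 0.95%/month): A$3,563.00 × ((1 + 0.0095)^14 − 1) = A$504.2826…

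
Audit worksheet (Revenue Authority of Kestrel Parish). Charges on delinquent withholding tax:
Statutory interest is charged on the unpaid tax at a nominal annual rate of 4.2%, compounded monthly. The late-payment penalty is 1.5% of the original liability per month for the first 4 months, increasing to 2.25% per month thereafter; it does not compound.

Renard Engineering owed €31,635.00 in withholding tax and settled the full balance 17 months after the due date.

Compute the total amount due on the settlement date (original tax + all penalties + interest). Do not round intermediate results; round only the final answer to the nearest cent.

€44,722.26

Penalty, months 1–4: 4 × 1.5% × €31,635.00 = €1,898.10
Penalty, months 5–17: 13 × 2.25% × €31,635.00 = €9,253.24…
Interest (4.2%/yr ÷ 12 = 0.35%/month): €31,635.00 × ((1 + 0.0035)^17 − 1) = €1,935.9201…
Total = €31,635.00 + €11,151.3375 + €1,935.9201… = €44,722.26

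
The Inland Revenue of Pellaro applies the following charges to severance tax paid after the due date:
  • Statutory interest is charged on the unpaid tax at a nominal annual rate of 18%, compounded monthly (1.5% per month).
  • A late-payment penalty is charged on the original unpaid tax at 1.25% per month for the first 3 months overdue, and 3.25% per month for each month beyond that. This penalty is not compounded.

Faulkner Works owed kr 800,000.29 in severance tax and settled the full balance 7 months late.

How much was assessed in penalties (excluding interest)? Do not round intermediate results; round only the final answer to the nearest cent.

Penalty, months 1–3: 3 × 1.25% × kr 800,000.29 = kr 30,000.01…
Penalty, months 4–7: 4 × 3.25% × kr 800,000.29 = kr 104,000.04…
Total penalty = kr 30,000.01… + kr 104,000.04… = kr 134,000.05

kr 134,000.05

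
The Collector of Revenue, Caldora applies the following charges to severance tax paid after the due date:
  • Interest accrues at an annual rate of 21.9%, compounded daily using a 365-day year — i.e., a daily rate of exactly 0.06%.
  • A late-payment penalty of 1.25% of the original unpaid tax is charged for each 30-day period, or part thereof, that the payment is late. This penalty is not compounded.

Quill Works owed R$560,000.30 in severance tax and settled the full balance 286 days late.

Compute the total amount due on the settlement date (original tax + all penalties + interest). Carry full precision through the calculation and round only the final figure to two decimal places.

Penalty periods: ⌈286/30⌉ = 10; penalty = 10 × 1.25% × R$560,000.30 = R$70,000.04…
Interest: R$560,000.30 × ((1 + 0.0006)^286 − 1) = R$560,000.30 × 0.18714177… = R$104,799.4450…
Total = R$560,000.30 + R$70,000.0375 + R$104,799.4450… = R$734,799.78

R$734,799.78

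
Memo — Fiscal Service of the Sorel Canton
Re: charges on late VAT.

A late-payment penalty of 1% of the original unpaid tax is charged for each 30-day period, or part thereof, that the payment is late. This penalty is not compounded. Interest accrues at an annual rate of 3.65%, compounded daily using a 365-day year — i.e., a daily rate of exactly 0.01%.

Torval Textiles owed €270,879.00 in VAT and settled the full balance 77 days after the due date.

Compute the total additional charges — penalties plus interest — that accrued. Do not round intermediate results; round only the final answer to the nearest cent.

€10,220.08

Penalty periods: ⌈77/30⌉ = 3; penalty = 3 × 1% × €270,879.00 = €8,126.37
Interest: €270,879.00 × ((1 + 0.0001)^77 − 1) = €270,879.00 × 0.00772933… = €2,093.7141…
Penalties + interest = €8,126.3700 + €2,093.7141… = €10,220.08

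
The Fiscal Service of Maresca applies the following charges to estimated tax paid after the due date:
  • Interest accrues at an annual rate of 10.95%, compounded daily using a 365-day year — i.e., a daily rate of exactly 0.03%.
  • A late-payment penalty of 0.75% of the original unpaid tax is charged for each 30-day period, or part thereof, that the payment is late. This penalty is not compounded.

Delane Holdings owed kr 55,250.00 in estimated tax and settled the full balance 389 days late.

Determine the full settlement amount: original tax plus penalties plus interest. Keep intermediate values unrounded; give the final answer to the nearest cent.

kr 67,474.76

Penalty periods: ⌈389/30⌉ = 13; penalty = 13 × 0.75% × kr 55,250.00 = kr 5,386.88…
Interest: kr 55,250.00 × ((1 + 0.0003)^389 − 1) = kr 55,250.00 × 0.12376258… = kr 6,837.8824…
Total = kr 55,250.00 + kr 5,386.8750 + kr 6,837.8824… = kr 67,474.76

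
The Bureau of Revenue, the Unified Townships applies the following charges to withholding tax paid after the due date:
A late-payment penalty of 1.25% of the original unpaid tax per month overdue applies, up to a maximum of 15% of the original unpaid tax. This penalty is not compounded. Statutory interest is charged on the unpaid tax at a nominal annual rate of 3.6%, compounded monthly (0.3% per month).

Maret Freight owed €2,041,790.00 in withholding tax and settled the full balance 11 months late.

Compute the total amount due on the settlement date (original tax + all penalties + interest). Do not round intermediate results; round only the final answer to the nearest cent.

Penalty: 11 × 1.25% × €2,041,790.00 = €280,746.13… (below the 15% cap of €306,268.50)
Interest: €2,041,790.00 × ((1 + 0.003)^11 − 1) = €2,041,790.00 × 0.0334995… = €68,398.9070…
Total = €2,041,790.00 + €280,746.1250 + €68,398.9070… = €2,390,935.03

€2,390,935.03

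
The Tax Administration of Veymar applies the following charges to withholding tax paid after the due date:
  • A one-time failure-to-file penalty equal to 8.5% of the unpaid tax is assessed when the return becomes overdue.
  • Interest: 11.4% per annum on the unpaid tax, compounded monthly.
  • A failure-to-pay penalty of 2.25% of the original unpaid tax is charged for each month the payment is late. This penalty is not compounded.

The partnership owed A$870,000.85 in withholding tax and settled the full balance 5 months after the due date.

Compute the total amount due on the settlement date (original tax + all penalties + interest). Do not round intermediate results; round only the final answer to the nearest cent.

A$1,083,943.73

Failure-to-file penalty: 8.5% × A$870,000.85 = A$73,950.07…
Failure-to-pay penalty = 2.25% × A$870,000.85 × 5 mo = A$97,875.10…
Interest (11.4%/yr ÷ 12 = 0.95%/month): A$870,000.85 × ((1 + 0.0095)^5 − 1) = A$42,117.7108…
Total = A$870,000.85 + A$171,825.1679… + A$42,117.7108… = A$1,083,943.73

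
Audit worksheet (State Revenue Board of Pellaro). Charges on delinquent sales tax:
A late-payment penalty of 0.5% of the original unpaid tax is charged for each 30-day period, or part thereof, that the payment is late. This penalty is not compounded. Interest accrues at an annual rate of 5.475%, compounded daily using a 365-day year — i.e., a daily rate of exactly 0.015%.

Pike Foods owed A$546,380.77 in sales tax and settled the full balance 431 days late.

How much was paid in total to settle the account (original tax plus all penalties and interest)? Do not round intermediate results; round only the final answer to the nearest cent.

A$623,846.86

Penalty periods: ⌈431/30⌉ = 15; penalty = 15 × 0.5% × A$546,380.77 = A$40,978.56…
Interest: A$546,380.77 × ((1 + 0.00015)^431 − 1) = A$546,380.77 × 0.06678041… = A$36,487.5329…
Total = A$546,380.77 + A$40,978.5578… + A$36,487.5329… = A$623,846.86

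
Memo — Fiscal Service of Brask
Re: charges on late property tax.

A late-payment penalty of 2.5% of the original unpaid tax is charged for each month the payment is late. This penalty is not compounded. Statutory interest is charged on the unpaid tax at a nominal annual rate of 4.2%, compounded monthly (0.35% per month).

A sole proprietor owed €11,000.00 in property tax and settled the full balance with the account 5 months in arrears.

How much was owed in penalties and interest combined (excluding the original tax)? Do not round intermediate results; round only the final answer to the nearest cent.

Late-payment penalty = 2.5% × €11,000.00 × 5 mo = €1,375.00
Interest: €11,000.00 × ((1 + 0.0035)^5 − 1) = €11,000.00 × 0.0176229… = €193.8522…
Penalties + interest = €1,375.0000 + €193.8522… = €1,568.85

€1,568.85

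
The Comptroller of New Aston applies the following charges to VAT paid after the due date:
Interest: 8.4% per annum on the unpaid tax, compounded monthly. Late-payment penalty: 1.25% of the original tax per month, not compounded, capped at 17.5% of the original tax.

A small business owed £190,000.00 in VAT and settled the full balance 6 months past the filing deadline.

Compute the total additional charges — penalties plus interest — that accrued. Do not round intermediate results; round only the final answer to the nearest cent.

£22,370.96

Penalty: 6 × 1.25% × £190,000.00 = £14,250.00 (below the 17.5% cap of £33,250.00)
Interest (8.4%/yr ÷ 12 = 0.7%/month): £190,000.00 × ((1 + 0.007)^6 − 1) = £8,120.9603…
Penalties + interest = £14,250.0000 + £8,120.9603… = £22,370.96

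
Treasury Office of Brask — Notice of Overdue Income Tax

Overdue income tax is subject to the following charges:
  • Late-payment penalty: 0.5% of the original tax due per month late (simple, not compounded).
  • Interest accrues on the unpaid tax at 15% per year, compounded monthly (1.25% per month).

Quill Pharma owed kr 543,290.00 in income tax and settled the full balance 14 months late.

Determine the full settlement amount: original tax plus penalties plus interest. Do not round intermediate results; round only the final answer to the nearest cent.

kr 684,520.82

Late-payment penalty: 14 × 0.5% × kr 543,290.00 = kr 38,030.30
Interest: kr 543,290.00 × ((1 + 0.0125)^14 − 1) = kr 543,290.00 × 0.1899547… = kr 103,200.5153…
Total = kr 543,290.00 + kr 38,030.3000 + kr 103,200.5153… = kr 684,520.82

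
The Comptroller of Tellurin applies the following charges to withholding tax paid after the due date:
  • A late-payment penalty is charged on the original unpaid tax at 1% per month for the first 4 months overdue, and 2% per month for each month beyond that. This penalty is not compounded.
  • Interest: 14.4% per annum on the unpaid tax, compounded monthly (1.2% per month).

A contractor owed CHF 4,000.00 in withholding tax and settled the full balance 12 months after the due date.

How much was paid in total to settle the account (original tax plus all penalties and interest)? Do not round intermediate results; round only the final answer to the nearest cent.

Penalty, months 1–4: 4 × 1% × CHF 4,000.00 = CHF 160.00
Penalty, months 5–12: 8 × 2% × CHF 4,000.00 = CHF 640.00
Interest: CHF 4,000.00 × ((1 + 0.012)^12 − 1) = CHF 4,000.00 × 0.1538946… = CHF 615.5785…
Total = CHF 4,000.00 + CHF 800.0000 + CHF 615.5785… = CHF 5,415.58

CHF 5,415.58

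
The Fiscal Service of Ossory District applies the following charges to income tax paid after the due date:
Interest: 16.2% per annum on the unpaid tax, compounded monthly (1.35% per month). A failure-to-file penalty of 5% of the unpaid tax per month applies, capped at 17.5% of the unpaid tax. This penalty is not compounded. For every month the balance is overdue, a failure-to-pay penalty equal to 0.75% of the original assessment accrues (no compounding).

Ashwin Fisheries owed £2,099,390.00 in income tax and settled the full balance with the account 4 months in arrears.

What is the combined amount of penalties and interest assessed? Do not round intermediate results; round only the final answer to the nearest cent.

Failure-to-file: 4 × 5% × £2,099,390.00 = £419,878.00, capped at 17.5% × £2,099,390.00 = £367,393.25
Failure-to-pay penalty = 0.75% × £2,099,390.00 × 4 mo = £62,981.70
Interest: £2,099,390.00 × ((1 + 0.0135)^4 − 1) = £2,099,390.00 × 0.0551034… = £115,683.4738…
Penalties + interest = £430,374.9500 + £115,683.4738… = £546,058.42

£546,058.42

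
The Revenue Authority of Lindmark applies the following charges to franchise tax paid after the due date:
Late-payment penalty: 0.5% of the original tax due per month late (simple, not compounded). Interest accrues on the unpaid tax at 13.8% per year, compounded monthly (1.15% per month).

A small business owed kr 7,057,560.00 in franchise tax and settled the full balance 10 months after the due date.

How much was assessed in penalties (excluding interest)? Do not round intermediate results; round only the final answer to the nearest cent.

Late-payment penalty = 0.5% × kr 7,057,560.00 × 10 mo = kr 352,878.00

kr 352,878.00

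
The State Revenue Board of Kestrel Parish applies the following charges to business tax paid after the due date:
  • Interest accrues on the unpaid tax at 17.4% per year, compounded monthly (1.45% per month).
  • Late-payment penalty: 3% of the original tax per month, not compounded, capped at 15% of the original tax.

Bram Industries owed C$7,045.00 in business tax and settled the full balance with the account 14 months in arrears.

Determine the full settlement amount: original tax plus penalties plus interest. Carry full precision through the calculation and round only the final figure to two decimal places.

Penalty (uncapped): 14 × 3% × C$7,045.00 = C$2,958.90; cap = 15% × C$7,045.00 = C$1,056.75 → penalty = C$1,056.75
Interest: C$7,045.00 × ((1 + 0.0145)^14 − 1) = C$7,045.00 × 0.2232880… = C$1,573.0640…
Total = C$7,045.00 + C$1,056.7500 + C$1,573.0640… = C$9,674.81

C$9,674.81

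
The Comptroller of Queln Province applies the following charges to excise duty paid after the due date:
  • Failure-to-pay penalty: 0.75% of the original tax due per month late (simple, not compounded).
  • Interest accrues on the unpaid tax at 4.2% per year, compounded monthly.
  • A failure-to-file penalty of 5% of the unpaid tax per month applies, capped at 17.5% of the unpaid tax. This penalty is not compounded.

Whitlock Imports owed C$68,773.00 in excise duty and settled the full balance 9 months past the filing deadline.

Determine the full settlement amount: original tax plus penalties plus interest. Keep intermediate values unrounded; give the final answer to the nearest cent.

C$87,647.38

Failure-to-file: 9 × 5% × C$68,773.00 = C$30,947.85, capped at 17.5% × C$68,773.00 = C$12,035.28…
Failure-to-pay penalty = 0.75% × C$68,773.00 × 9 mo = C$4,642.18…
Interest (4.2%/yr ÷ 12 = 0.35%/month): C$68,773.00 × ((1 + 0.0035)^9 − 1) = C$2,196.9274…
Total = C$68,773.00 + C$16,677.4525 + C$2,196.9274… = C$87,647.38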